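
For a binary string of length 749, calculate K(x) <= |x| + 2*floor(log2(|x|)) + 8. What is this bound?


floor(log2(749)) = 9
2 * 9 = 18
K(x) <= 749 + 18 + 8 = 775

775


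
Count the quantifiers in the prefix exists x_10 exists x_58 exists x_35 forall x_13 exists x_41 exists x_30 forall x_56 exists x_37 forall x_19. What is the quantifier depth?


Quantifier prefix has 9 quantifier symbols.
Quantifier depth = 9

9


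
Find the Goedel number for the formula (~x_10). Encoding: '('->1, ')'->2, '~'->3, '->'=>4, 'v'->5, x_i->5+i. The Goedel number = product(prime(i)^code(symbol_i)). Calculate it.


Formula: (~x_10)
Symbol codes: [1, 3, 15, 2]
Primes: [2, 3, 5, 7]
p_1^1 = 2^1 = 2
p_2^3 = 3^3 = 27
p_3^15 = 5^15 = 30517578125
p_4^2 = 7^2 = 49
Product = 80749511718750

80749511718750


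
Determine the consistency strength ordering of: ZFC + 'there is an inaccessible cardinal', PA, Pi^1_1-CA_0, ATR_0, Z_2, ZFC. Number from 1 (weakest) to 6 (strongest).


Ordering by consistency strength:
1. PA
2. ATR_0
3. Pi^1_1-CA_0
4. Z_2
5. ZFC
6. ZFC + 'there is an inaccessible cardinal'


ZFC + 'there is an inaccessible cardinal'=6, PA=1, Pi^1_1-CA_0=3, ATR_0=2, Z_2=4, ZFC=5


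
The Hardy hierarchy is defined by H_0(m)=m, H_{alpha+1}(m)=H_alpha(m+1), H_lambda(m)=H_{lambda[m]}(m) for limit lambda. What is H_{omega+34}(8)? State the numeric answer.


H_{omega+34}(8):
Unwind the 34 successor steps: H_{omega+34}(8) = H_omega(8+34) = H_omega(42).
H_omega(m) = H_m(m) = m + m = 2m.
Result = 2 * 42 = 84

84


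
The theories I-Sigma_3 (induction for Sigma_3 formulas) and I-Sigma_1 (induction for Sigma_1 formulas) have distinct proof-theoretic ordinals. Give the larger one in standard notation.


Proof-theoretic ordinal of I-Sigma_3 (induction for Sigma_3 formulas): omega^(omega^(omega^omega))
Proof-theoretic ordinal of I-Sigma_1 (induction for Sigma_1 formulas): omega^omega
Comparing: omega^omega < omega^(omega^(omega^omega)).
The larger ordinal is omega^(omega^(omega^omega)) (from I-Sigma_3 (induction for Sigma_3 formulas)).

omega^(omega^(omega^omega))


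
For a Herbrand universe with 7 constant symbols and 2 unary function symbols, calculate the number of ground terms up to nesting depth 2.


Herbrand terms by depth:
Depth 0: 7 constants
Depth 1: 14 new terms (running total: 21)
Depth 2: 28 new terms (running total: 49)
Total distinct ground terms = 49

49


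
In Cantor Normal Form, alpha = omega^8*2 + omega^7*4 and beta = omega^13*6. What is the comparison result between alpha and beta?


Compare term by term from highest exponent:
alpha = omega^8*2 + omega^7*4
beta = omega^13*6
Term 1: alpha has omega^8*2, beta has omega^13*6
Term 2: alpha has omega^7*4, beta has omega^0*0
Result: alpha < beta

alpha < beta


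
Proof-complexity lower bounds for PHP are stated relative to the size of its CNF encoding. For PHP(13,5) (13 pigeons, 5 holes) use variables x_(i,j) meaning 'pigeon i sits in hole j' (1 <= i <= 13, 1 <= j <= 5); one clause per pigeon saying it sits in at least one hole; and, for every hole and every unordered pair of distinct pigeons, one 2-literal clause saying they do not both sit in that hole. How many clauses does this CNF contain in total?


PHP(13,5): 13 pigeons, 5 holes, 13*5 = 65 variables.
- pigeon clauses: one per pigeon -> 13 clauses
- hole clauses: 5 holes * C(13,2) = 5 * 78 -> 390 clauses
Total clauses = 13 + 390 = 403

403


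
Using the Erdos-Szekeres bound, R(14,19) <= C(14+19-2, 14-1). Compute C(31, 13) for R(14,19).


R(14,19) <= C(14+19-2, 14-1) = C(31, 13)
C(31, 13) = 31! / (13! * 18!)
= 206253075

206253075


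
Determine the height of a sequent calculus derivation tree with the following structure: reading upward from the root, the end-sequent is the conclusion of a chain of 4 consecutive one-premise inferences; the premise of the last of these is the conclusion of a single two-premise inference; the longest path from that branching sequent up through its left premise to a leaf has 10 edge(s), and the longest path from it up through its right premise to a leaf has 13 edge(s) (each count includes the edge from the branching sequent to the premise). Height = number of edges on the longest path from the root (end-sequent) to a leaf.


Longest path through the left premise: 10 edges (measured from the branching sequent)
Longest path through the right premise: 13 edges
Height of the subtree rooted at the branching sequent: max(10, 13) = 13
The branching sequent sits 4 edges above the root (the chain of one-premise inferences), so height = 13 + 4 = 17

17


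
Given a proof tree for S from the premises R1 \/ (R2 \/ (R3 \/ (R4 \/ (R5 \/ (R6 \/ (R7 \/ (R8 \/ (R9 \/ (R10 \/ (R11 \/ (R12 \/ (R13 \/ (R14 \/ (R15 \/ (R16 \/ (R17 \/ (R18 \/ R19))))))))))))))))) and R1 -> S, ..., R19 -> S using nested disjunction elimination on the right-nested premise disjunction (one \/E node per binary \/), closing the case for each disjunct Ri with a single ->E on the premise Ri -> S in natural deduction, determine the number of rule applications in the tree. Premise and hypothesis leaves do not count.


The premise R1 \/ (R2 \/ (R3 \/ (R4 \/ (R5 \/ (R6 \/ (R7 \/ (R8 \/ (R9 \/ (R10 \/ (R11 \/ (R12 \/ (R13 \/ (R14 \/ (R15 \/ (R16 \/ (R17 \/ (R18 \/ R19))))))))))))))))) contains 19 disjuncts, hence 18 binary \/ connectives.
- Each binary \/ is eliminated once: 18 \/E nodes.
- Each of the 19 cases Ri derives S by one ->E with Ri -> S: 19 ->E nodes.
Total = 18 + 19 = 37

37


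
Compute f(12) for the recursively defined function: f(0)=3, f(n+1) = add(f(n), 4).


f(0) = 3
f(1) = add(f(0), 4) = add(3, 4) = 7
f(2) = add(f(1), 4) = add(7, 4) = 11
f(3) = add(f(2), 4) = add(11, 4) = 15
f(4) = add(f(3), 4) = add(15, 4) = 19
f(5) = add(f(4), 4) = add(19, 4) = 23
f(6) = add(f(5), 4) = add(23, 4) = 27
f(7) = add(f(6), 4) = add(27, 4) = 31
f(8) = add(f(7), 4) = add(31, 4) = 35
f(9) = add(f(8), 4) = add(35, 4) = 39
f(10) = add(f(9), 4) = add(39, 4) = 43
f(11) = add(f(10), 4) = add(43, 4) = 47
f(12) = add(f(11), 4) = add(47, 4) = 51


51


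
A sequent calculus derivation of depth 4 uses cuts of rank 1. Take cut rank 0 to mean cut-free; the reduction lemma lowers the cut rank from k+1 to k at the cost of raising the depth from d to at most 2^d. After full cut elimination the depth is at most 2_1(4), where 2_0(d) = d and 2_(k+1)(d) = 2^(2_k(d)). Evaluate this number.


Each rank reduction sends depth d to at most 2^d; cut rank r needs r reductions.
2_0(4) = 4
2_1(4) = 2^4 = 16
Cut-free depth bound = 16

16


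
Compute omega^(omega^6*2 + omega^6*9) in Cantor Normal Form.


omega^(omega^6*2 + omega^6*9):
Both terms of the exponent have the same exponent 6, so they merge: omega^6*2 + omega^6*9 = omega^6*(2+9) = omega^6*11.
omega raised to a CNF ordinal is a single CNF term: Result = omega^(omega^6*11)

omega^(omega^6*11)


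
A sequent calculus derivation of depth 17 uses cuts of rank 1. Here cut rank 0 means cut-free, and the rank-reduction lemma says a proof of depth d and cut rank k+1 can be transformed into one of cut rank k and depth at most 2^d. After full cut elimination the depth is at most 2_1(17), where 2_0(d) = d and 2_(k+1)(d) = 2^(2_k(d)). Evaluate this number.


Each rank reduction sends depth d to at most 2^d; cut rank r needs r reductions.
2_0(17) = 17
2_1(17) = 2^17 = 131072
Cut-free depth bound = 131072

131072


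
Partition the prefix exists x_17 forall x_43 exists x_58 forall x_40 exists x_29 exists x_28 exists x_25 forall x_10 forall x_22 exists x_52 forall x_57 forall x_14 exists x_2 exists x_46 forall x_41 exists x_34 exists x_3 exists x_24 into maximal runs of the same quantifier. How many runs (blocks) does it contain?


Alternations = 10.
Blocks = alternations + 1 = 11

11


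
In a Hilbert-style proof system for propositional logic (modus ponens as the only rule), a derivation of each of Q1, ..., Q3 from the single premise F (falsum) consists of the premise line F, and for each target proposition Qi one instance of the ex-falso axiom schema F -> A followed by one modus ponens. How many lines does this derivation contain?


Ex falso, line by line:
- 1 premise line (F)
- 3 targets, each needing 1 axiom instance (F -> Qi) + 1 MP = 2 lines: 2 * 3 = 6
Total = 1 + 6 = 7 lines.

7


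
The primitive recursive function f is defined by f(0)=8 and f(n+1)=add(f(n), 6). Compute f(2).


f(0) = 8
f(1) = add(f(0), 6) = add(8, 6) = 14
f(2) = add(f(1), 6) = add(14, 6) = 20


20


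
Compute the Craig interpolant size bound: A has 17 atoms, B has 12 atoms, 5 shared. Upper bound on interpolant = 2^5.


Shared atoms = 5
Craig interpolant size bound = 2^5
= 32

32


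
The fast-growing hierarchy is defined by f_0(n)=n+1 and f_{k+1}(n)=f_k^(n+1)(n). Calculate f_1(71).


f_1(71) = f_0^72(71)
f_0 adds 1 each time, applied 72 times.
f_1(71) = 71 + 72 = 143

143


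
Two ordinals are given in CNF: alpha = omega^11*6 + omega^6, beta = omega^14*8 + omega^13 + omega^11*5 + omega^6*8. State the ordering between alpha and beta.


Compare term by term from highest exponent:
alpha = omega^11*6 + omega^6
beta = omega^14*8 + omega^13 + omega^11*5 + omega^6*8
Term 1: alpha has omega^11*6, beta has omega^14*8
Term 2: alpha has omega^6*1, beta has omega^13*1
Term 3: alpha has omega^0*0, beta has omega^11*5
Term 4: alpha has omega^0*0, beta has omega^6*8
Result: alpha < beta

alpha < beta


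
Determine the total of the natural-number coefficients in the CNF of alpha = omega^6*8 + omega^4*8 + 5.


CNF: omega^6*8 + omega^4*8 + 5
Coefficients: 8 + 8 + 5 = 21

21


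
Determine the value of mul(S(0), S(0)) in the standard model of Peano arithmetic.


mul(S^1(0), S^1(0)):
S^1(0) = 1
S^1(0) = 1
1 * 1 = 1

1


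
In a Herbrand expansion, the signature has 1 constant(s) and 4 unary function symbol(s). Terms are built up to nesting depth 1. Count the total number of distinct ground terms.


Herbrand terms by depth:
Depth 0: 1 constants
Depth 1: 4 new terms (running total: 5)
Total distinct ground terms = 5

5


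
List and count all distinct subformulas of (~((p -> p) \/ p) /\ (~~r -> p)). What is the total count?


Formula: (~((p -> p) \/ p) /\ (~~r -> p))
Subformulas found:
  1. r
  2. p
  3. ~r
  4. ~~r
  5. (p -> p)
  6. (~~r -> p)
  7. ((p -> p) \/ p)
  8. ~((p -> p) \/ p)
  9. (~((p -> p) \/ p) /\ (~~r -> p))
Total distinct subformulas = 9

9


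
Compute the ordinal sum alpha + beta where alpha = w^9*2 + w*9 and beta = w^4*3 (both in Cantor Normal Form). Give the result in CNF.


Ordinal addition (w^9*2 + w*9) + w^4*3:
alpha's leading term has exponent 9 > beta's exponent 4, so it survives.
alpha's tail term has exponent 1 < beta's exponent 4, so it is absorbed by beta.
In ordinal addition, any term followed by a strictly larger-exponent term is absorbed.
Result = w^9*2 + w^4*3

w^9*2 + w^4*3


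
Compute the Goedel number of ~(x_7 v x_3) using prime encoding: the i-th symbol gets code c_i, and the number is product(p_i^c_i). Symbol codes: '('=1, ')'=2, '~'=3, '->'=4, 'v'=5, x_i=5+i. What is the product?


Formula: ~(x_7 v x_3)
Symbol codes: [3, 1, 12, 5, 8, 2]
Primes: [2, 3, 5, 7, 11, 13]
p_1^3 = 2^3 = 8
p_2^1 = 3^1 = 3
p_3^12 = 5^12 = 244140625
p_4^5 = 7^5 = 16807
p_5^8 = 11^8 = 214358881
p_6^2 = 13^2 = 169
Product = 3567546805613806640625000

3567546805613806640625000


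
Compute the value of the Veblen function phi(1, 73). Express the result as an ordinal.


phi(1, 73):
phi(1, beta) = epsilon_beta (the beta-th epsilon number).
phi(1, 73) = epsilon_73

epsilon_73


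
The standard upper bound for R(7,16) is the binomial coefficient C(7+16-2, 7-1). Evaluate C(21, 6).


R(7,16) <= C(7+16-2, 7-1) = C(21, 6)
C(21, 6) = 21! / (6! * 15!)
= 54264

54264


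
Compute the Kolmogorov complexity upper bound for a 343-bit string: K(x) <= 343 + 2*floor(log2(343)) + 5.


floor(log2(343)) = 8
2 * 8 = 16
K(x) <= 343 + 16 + 5 = 364

364


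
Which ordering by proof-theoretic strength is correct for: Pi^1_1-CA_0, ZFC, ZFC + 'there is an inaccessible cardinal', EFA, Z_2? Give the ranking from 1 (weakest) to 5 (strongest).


Ordering by consistency strength:
1. EFA
2. Pi^1_1-CA_0
3. Z_2
4. ZFC
5. ZFC + 'there is an inaccessible cardinal'


Pi^1_1-CA_0=2, ZFC=4, ZFC + 'there is an inaccessible cardinal'=5, EFA=1, Z_2=3


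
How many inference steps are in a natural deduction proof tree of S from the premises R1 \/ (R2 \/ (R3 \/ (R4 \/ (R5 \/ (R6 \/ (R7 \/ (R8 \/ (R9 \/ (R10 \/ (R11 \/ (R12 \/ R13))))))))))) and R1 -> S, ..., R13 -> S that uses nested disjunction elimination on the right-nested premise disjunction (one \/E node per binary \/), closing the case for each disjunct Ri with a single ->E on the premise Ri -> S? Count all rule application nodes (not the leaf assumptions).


The premise R1 \/ (R2 \/ (R3 \/ (R4 \/ (R5 \/ (R6 \/ (R7 \/ (R8 \/ (R9 \/ (R10 \/ (R11 \/ (R12 \/ R13))))))))))) contains 13 disjuncts, hence 12 binary \/ connectives.
- Each binary \/ is eliminated once: 12 \/E nodes.
- Each of the 13 cases Ri derives S by one ->E with Ri -> S: 13 ->E nodes.
Total = 12 + 13 = 25

25


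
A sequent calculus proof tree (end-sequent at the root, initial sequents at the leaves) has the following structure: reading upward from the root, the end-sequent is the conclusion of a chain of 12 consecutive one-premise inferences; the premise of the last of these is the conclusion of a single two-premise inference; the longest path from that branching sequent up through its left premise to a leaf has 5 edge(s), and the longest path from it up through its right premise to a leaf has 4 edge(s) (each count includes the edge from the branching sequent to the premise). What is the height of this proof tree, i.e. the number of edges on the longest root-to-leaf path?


Longest path through the left premise: 5 edges (measured from the branching sequent)
Longest path through the right premise: 4 edges
Height of the subtree rooted at the branching sequent: max(5, 4) = 5
The branching sequent sits 12 edges above the root (the chain of one-premise inferences), so height = 5 + 12 = 17

17


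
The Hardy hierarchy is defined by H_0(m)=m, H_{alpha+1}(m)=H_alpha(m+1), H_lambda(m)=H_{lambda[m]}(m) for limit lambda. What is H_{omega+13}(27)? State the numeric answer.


H_{omega+13}(27):
Unwind the 13 successor steps: H_{omega+13}(27) = H_omega(27+13) = H_omega(40).
H_omega(m) = H_m(m) = m + m = 2m.
Result = 2 * 40 = 80

80


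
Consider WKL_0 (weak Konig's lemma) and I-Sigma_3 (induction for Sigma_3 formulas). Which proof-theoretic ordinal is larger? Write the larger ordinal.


Proof-theoretic ordinal of WKL_0 (weak Konig's lemma): omega^omega
Proof-theoretic ordinal of I-Sigma_3 (induction for Sigma_3 formulas): omega^(omega^(omega^omega))
Comparing: omega^omega < omega^(omega^(omega^omega)).
The larger ordinal is omega^(omega^(omega^omega)) (from I-Sigma_3 (induction for Sigma_3 formulas)).

omega^(omega^(omega^omega))


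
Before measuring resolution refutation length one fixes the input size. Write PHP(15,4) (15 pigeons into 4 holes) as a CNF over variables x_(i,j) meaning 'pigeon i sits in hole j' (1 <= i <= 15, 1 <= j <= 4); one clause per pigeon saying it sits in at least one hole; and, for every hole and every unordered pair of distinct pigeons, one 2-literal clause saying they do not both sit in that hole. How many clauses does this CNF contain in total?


PHP(15,4): 15 pigeons, 4 holes, 15*4 = 60 variables.
- pigeon clauses: one per pigeon -> 15 clauses
- hole clauses: 4 holes * C(15,2) = 4 * 105 -> 420 clauses
Total clauses = 15 + 420 = 435

435


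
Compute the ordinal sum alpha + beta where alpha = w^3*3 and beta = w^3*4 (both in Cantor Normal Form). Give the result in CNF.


Ordinal addition w^3*3 + w^3*4:
Both terms have the same exponent 3.
w^e*c + w^e*d = w^e*(c+d).
Result = w^3*(3+4) = w^3*7

w^3*7


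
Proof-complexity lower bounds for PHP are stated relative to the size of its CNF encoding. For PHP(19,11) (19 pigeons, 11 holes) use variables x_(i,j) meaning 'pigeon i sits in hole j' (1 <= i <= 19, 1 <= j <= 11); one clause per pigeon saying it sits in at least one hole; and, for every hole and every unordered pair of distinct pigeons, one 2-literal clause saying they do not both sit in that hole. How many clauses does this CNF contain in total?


PHP(19,11): 19 pigeons, 11 holes, 19*11 = 209 variables.
- pigeon clauses: one per pigeon -> 19 clauses
- hole clauses: 11 holes * C(19,2) = 11 * 171 -> 1881 clauses
Total clauses = 19 + 1881 = 1900

1900


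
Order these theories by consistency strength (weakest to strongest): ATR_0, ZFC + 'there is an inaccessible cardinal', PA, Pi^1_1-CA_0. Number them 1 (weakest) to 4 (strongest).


Ordering by consistency strength:
1. PA
2. ATR_0
3. Pi^1_1-CA_0
4. ZFC + 'there is an inaccessible cardinal'


ATR_0=2, ZFC + 'there is an inaccessible cardinal'=4, PA=1, Pi^1_1-CA_0=3


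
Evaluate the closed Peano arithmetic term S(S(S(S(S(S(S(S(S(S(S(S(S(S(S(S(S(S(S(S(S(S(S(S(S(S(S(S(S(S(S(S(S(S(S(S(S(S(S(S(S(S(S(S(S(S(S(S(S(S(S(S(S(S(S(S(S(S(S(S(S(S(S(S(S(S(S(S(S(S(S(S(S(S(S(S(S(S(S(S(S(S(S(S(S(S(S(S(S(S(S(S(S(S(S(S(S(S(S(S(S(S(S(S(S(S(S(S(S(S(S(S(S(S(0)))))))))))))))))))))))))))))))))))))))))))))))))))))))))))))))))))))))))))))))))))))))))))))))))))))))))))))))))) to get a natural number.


Counting successors applied to 0:
114 applications of S to 0 = 114

114


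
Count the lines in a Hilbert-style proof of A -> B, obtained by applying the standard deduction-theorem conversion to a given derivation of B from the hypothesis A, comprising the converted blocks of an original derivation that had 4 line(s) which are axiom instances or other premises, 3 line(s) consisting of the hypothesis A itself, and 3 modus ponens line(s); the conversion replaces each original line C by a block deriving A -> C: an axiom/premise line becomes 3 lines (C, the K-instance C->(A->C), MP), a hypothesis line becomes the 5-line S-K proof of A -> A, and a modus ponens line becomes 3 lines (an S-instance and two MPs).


Deduction-theorem conversion, block by block:
- 4 axiom/premise lines -> 3 lines each = 12
- 3 hypothesis lines -> 5 lines each (identity proof A->A) = 15
- 3 MP lines -> 3 lines each (S-instance, MP, MP) = 9
Total = 12 + 15 + 9 = 36 lines.

36


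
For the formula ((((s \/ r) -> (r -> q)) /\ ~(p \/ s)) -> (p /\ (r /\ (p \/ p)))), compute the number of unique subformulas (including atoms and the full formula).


Formula: ((((s \/ r) -> (r -> q)) /\ ~(p \/ s)) -> (p /\ (r /\ (p \/ p))))
Subformulas found:
  1. q
  2. s
  3. r
  4. p
  5. (s \/ r)
  6. (r -> q)
  7. (p \/ p)
  8. (p \/ s)
  9. ~(p \/ s)
  10. (r /\ (p \/ p))
  11. (p /\ (r /\ (p \/ p)))
  12. ((s \/ r) -> (r -> q))
  13. (((s \/ r) -> (r -> q)) /\ ~(p \/ s))
  14. ((((s \/ r) -> (r -> q)) /\ ~(p \/ s)) -> (p /\ (r /\ (p \/ p))))
Total distinct subformulas = 14

14


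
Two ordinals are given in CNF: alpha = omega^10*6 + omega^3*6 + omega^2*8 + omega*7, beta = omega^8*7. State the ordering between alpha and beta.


Compare term by term from highest exponent:
alpha = omega^10*6 + omega^3*6 + omega^2*8 + omega*7
beta = omega^8*7
Term 1: alpha has omega^10*6, beta has omega^8*7
Term 2: alpha has omega^3*6, beta has omega^0*0
Term 3: alpha has omega^2*8, beta has omega^0*0
Term 4: alpha has omega^1*7, beta has omega^0*0
Result: alpha > beta

alpha > beta


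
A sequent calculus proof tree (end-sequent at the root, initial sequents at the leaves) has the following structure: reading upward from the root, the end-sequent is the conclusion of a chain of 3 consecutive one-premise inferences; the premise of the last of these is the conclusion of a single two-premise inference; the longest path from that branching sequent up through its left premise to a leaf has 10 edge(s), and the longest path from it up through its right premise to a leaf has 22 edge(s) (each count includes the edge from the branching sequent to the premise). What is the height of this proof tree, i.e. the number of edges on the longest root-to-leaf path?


Longest path through the left premise: 10 edges (measured from the branching sequent)
Longest path through the right premise: 22 edges
Height of the subtree rooted at the branching sequent: max(10, 22) = 22
The branching sequent sits 3 edges above the root (the chain of one-premise inferences), so height = 22 + 3 = 25

25


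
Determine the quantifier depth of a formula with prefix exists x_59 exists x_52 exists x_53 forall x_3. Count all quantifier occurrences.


Quantifier prefix has 4 quantifier symbols.
Quantifier depth = 4

4


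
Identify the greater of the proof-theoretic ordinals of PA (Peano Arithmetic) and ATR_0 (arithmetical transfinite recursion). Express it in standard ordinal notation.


Proof-theoretic ordinal of PA (Peano Arithmetic): epsilon_0
Proof-theoretic ordinal of ATR_0 (arithmetical transfinite recursion): Gamma_0
Comparing: epsilon_0 < Gamma_0.
The larger ordinal is Gamma_0 (from ATR_0 (arithmetical transfinite recursion)).

Gamma_0


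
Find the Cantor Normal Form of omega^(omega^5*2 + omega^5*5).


omega^(omega^5*2 + omega^5*5):
Both terms of the exponent have the same exponent 5, so they merge: omega^5*2 + omega^5*5 = omega^5*(2+5) = omega^5*7.
omega raised to a CNF ordinal is a single CNF term: Result = omega^(omega^5*7)

omega^(omega^5*7)


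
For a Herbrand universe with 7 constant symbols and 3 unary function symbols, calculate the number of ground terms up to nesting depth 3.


Herbrand terms by depth:
Depth 0: 7 constants
Depth 1: 21 new terms (running total: 28)
Depth 2: 63 new terms (running total: 91)
Depth 3: 189 new terms (running total: 280)
Total distinct ground terms = 280

280


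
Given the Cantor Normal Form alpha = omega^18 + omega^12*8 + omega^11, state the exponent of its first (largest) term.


CNF: omega^18 + omega^12*8 + omega^11
The leading term is omega^18, which has exponent 18.

18


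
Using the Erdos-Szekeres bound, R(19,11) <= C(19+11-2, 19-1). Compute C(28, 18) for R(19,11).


R(19,11) <= C(19+11-2, 19-1) = C(28, 18)
C(28, 18) = 28! / (18! * 10!)
= 13123110

13123110


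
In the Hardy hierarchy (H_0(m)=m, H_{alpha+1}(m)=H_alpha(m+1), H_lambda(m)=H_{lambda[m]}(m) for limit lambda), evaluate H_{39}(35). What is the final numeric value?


H_39(35):
For finite ordinals k, H_k(n) = n + k (each successor step adds 1).
H_39(35) = 35 + 39 = 74

74


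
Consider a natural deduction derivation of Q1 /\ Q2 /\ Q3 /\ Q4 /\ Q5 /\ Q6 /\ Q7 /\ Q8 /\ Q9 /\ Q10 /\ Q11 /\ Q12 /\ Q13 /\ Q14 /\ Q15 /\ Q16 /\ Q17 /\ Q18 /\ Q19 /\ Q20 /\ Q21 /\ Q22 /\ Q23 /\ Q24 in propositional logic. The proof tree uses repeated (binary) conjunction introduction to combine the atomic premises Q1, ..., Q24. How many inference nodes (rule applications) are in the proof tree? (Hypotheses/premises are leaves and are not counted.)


The target conjunction has 24 conjuncts, i.e. 23 binary /\ connectives.
Each conjunction-intro joins two pieces, so 24 atoms require 24-1 = 23 applications.
Total inference nodes = 23

23


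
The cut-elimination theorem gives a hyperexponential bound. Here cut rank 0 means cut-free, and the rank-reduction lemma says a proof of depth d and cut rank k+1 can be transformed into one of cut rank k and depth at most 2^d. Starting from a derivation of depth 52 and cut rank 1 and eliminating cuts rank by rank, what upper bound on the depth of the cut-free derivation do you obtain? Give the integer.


Each rank reduction sends depth d to at most 2^d; cut rank r needs r reductions.
2_0(52) = 52
2_1(52) = 2^52 = 4503599627370496
Cut-free depth bound = 4503599627370496

4503599627370496


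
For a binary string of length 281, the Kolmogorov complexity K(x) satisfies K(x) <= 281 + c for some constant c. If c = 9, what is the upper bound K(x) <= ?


K(x) <= |x| + c = 281 + 9 = 290

290


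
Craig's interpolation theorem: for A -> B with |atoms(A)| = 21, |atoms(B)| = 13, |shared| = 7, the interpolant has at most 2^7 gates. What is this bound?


Shared atoms = 7
Craig interpolant size bound = 2^7
= 128

128


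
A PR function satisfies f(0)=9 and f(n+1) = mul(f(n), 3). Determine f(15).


f(0) = 9
f(1) = mul(f(0), 3) = mul(9, 3) = 27
f(2) = mul(f(1), 3) = mul(27, 3) = 81
f(3) = mul(f(2), 3) = mul(81, 3) = 243
f(4) = mul(f(3), 3) = mul(243, 3) = 729
f(5) = mul(f(4), 3) = mul(729, 3) = 2187
f(6) = mul(f(5), 3) = mul(2187, 3) = 6561
f(7) = mul(f(6), 3) = mul(6561, 3) = 19683
f(8) = mul(f(7), 3) = mul(19683, 3) = 59049
f(9) = mul(f(8), 3) = mul(59049, 3) = 177147
f(10) = mul(f(9), 3) = mul(177147, 3) = 531441
f(11) = mul(f(10), 3) = mul(531441, 3) = 1594323
f(12) = mul(f(11), 3) = mul(1594323, 3) = 4782969
f(13) = mul(f(12), 3) = mul(4782969, 3) = 14348907
f(14) = mul(f(13), 3) = mul(14348907, 3) = 43046721
f(15) = mul(f(14), 3) = mul(43046721, 3) = 129140163


129140163


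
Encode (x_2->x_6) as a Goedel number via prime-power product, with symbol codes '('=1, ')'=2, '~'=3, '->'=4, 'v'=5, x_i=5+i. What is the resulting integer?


Formula: (x_2->x_6)
Symbol codes: [1, 7, 4, 11, 2]
Primes: [2, 3, 5, 7, 11]
p_1^1 = 2^1 = 2
p_2^7 = 3^7 = 2187
p_3^4 = 5^4 = 625
p_4^11 = 7^11 = 1977326743
p_5^2 = 11^2 = 121
Product = 654067555024826250

654067555024826250


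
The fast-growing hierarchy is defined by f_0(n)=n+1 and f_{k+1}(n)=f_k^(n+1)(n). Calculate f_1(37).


f_1(37) = f_0^38(37)
f_0 adds 1 each time, applied 38 times.
f_1(37) = 37 + 38 = 75

75


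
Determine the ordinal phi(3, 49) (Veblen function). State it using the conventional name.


phi(3, 49):
phi(3, beta) = eta_beta (the beta-th eta number, fixed point of zeta).
phi(3, 49) = eta_49

eta_49


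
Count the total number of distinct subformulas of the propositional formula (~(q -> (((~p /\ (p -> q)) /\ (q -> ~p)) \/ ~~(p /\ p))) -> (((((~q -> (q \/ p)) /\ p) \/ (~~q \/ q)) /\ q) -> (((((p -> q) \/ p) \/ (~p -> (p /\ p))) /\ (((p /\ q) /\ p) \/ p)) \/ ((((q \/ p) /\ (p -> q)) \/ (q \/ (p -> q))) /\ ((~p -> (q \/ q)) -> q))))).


Formula: (~(q -> (((~p /\ (p -> q)) /\ (q -> ~p)) \/ ~~(p /\ p))) -> (((((~q -> (q \/ p)) /\ p) \/ (~~q \/ q)) /\ q) -> (((((p -> q) \/ p) \/ (~p -> (p /\ p))) /\ (((p /\ q) /\ p) \/ p)) \/ ((((q \/ p) /\ (p -> q)) \/ (q \/ (p -> q))) /\ ((~p -> (q \/ q)) -> q)))))
Subformulas found:
  1. p
  2. q
  3. ~p
  4. ~q
  5. ~~q
  6. (q \/ p)
  7. (p /\ q)
  8. (p -> q)
  9. (p /\ p)
  10. (q \/ q)
  11. ~(p /\ p)
  12. (q -> ~p)
  13. (~~q \/ q)
  14. ~~(p /\ p)
  15. ((p /\ q) /\ p)
  16. (q \/ (p -> q))
  17. ((p -> q) \/ p)
  18. (~p -> (p /\ p))
  19. (~p /\ (p -> q))
  20. (~q -> (q \/ p))
  21. (~p -> (q \/ q))
  22. ((q \/ p) /\ (p -> q))
  23. (((p /\ q) /\ p) \/ p)
  24. ((~q -> (q \/ p)) /\ p)
  25. ((~p -> (q \/ q)) -> q)
  26. ((~p /\ (p -> q)) /\ (q -> ~p))
  27. (((p -> q) \/ p) \/ (~p -> (p /\ p)))
  28. (((~q -> (q \/ p)) /\ p) \/ (~~q \/ q))
  29. (((q \/ p) /\ (p -> q)) \/ (q \/ (p -> q)))
  30. ((((~q -> (q \/ p)) /\ p) \/ (~~q \/ q)) /\ q)
  31. (((~p /\ (p -> q)) /\ (q -> ~p)) \/ ~~(p /\ p))
  32. (q -> (((~p /\ (p -> q)) /\ (q -> ~p)) \/ ~~(p /\ p)))
  33. ~(q -> (((~p /\ (p -> q)) /\ (q -> ~p)) \/ ~~(p /\ p)))
  34. ((((p -> q) \/ p) \/ (~p -> (p /\ p))) /\ (((p /\ q) /\ p) \/ p))
  35. ((((q \/ p) /\ (p -> q)) \/ (q \/ (p -> q))) /\ ((~p -> (q \/ q)) -> q))
  36. (((((p -> q) \/ p) \/ (~p -> (p /\ p))) /\ (((p /\ q) /\ p) \/ p)) \/ ((((q \/ p) /\ (p -> q)) \/ (q \/ (p -> q))) /\ ((~p -> (q \/ q)) -> q)))
  37. (((((~q -> (q \/ p)) /\ p) \/ (~~q \/ q)) /\ q) -> (((((p -> q) \/ p) \/ (~p -> (p /\ p))) /\ (((p /\ q) /\ p) \/ p)) \/ ((((q \/ p) /\ (p -> q)) \/ (q \/ (p -> q))) /\ ((~p -> (q \/ q)) -> q))))
  38. (~(q -> (((~p /\ (p -> q)) /\ (q -> ~p)) \/ ~~(p /\ p))) -> (((((~q -> (q \/ p)) /\ p) \/ (~~q \/ q)) /\ q) -> (((((p -> q) \/ p) \/ (~p -> (p /\ p))) /\ (((p /\ q) /\ p) \/ p)) \/ ((((q \/ p) /\ (p -> q)) \/ (q \/ (p -> q))) /\ ((~p -> (q \/ q)) -> q)))))
Total distinct subformulas = 38

38


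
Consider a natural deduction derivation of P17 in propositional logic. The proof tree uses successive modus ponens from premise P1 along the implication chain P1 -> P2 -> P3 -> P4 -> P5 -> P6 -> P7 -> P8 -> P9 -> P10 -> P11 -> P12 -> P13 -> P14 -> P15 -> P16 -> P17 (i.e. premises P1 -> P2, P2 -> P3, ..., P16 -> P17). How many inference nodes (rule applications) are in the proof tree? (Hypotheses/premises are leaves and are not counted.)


We have a chain: P1 -> P2 -> P3 -> P4 -> P5 -> P6 -> P7 -> P8 -> P9 -> P10 -> P11 -> P12 -> P13 -> P14 -> P15 -> P16 -> P17.
Each modus ponens application produces the next variable.
The chain has 17 propositions, so 17-1 = 16 modus ponens steps.
Total inference nodes = 16

16


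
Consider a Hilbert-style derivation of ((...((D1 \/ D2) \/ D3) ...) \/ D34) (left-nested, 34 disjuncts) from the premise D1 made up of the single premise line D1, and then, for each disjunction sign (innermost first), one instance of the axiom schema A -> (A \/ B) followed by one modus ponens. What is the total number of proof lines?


Building the left-nested 34-ary disjunction from D1:
- 1 premise line (D1)
- 34 disjuncts means 33 disjunction signs; each needs 1 axiom instance + 1 MP = 2 lines: 2 * 33 = 66
Total = 1 + 66 = 67 lines.

67


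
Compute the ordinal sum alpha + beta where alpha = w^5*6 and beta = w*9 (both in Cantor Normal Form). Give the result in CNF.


Ordinal addition w^5*6 + w*9:
Leading exponent of alpha (5) > leading exponent of beta (1).
Since alpha's term has higher exponent than beta's leading term,
the sum is simply alpha followed by beta.
Result = w^5*6 + w*9

w^5*6 + w*9


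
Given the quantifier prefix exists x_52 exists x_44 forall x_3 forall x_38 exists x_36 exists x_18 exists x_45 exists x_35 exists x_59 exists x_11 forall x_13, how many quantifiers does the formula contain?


Quantifier prefix has 11 quantifier symbols.
Quantifier depth = 11

11


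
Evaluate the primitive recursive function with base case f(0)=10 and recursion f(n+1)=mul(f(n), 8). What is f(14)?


f(0) = 10
f(1) = mul(f(0), 8) = mul(10, 8) = 80
f(2) = mul(f(1), 8) = mul(80, 8) = 640
f(3) = mul(f(2), 8) = mul(640, 8) = 5120
f(4) = mul(f(3), 8) = mul(5120, 8) = 40960
f(5) = mul(f(4), 8) = mul(40960, 8) = 327680
f(6) = mul(f(5), 8) = mul(327680, 8) = 2621440
f(7) = mul(f(6), 8) = mul(2621440, 8) = 20971520
f(8) = mul(f(7), 8) = mul(20971520, 8) = 167772160
f(9) = mul(f(8), 8) = mul(167772160, 8) = 1342177280
f(10) = mul(f(9), 8) = mul(1342177280, 8) = 10737418240
f(11) = mul(f(10), 8) = mul(10737418240, 8) = 85899345920
f(12) = mul(f(11), 8) = mul(85899345920, 8) = 687194767360
f(13) = mul(f(12), 8) = mul(687194767360, 8) = 5497558138880
f(14) = mul(f(13), 8) = mul(5497558138880, 8) = 43980465111040


43980465111040


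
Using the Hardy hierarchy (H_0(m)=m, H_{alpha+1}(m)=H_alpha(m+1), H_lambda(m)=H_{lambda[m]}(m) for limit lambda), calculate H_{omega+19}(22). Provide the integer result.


H_{omega+19}(22):
Unwind the 19 successor steps: H_{omega+19}(22) = H_omega(22+19) = H_omega(41).
H_omega(m) = H_m(m) = m + m = 2m.
Result = 2 * 41 = 82

82


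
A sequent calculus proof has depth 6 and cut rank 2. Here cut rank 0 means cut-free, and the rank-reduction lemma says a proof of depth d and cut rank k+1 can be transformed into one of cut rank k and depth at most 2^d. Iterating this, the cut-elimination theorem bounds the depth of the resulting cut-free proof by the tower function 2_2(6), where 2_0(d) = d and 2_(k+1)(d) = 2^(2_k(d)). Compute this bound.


Each rank reduction sends depth d to at most 2^d; cut rank r needs r reductions.
2_0(6) = 6
2_1(6) = 2^6 = 64
2_2(6) = 2^64 = 18446744073709551616
Cut-free depth bound = 18446744073709551616

18446744073709551616


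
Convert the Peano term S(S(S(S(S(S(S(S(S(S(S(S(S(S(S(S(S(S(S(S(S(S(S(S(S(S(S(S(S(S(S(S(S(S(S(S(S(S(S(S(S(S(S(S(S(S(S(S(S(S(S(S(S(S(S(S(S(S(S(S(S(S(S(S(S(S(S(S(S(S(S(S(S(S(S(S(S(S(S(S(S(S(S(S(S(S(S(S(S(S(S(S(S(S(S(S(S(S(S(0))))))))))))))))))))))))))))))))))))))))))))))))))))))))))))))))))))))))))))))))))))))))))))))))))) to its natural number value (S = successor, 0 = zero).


Counting successors applied to 0:
99 applications of S to 0 = 99

99


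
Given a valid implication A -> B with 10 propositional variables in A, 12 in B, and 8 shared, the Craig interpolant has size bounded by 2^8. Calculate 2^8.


Shared atoms = 8
Craig interpolant size bound = 2^8
= 256

256


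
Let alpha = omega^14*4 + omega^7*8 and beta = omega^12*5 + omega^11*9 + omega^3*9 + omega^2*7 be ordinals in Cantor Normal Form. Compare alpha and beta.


Compare term by term from highest exponent:
alpha = omega^14*4 + omega^7*8
beta = omega^12*5 + omega^11*9 + omega^3*9 + omega^2*7
Term 1: alpha has omega^14*4, beta has omega^12*5
Term 2: alpha has omega^7*8, beta has omega^11*9
Term 3: alpha has omega^0*0, beta has omega^3*9
Term 4: alpha has omega^0*0, beta has omega^2*7
Result: alpha > beta

alpha > beta


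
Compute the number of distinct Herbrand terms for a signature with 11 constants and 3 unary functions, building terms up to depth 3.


Herbrand terms by depth:
Depth 0: 11 constants
Depth 1: 33 new terms (running total: 44)
Depth 2: 99 new terms (running total: 143)
Depth 3: 297 new terms (running total: 440)
Total distinct ground terms = 440

440


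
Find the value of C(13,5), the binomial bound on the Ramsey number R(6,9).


R(6,9) <= C(6+9-2, 6-1) = C(13, 5)
C(13, 5) = 13! / (5! * 8!)
= 1287

1287


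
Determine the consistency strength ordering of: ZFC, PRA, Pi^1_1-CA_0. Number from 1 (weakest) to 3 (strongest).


Ordering by consistency strength:
1. PRA
2. Pi^1_1-CA_0
3. ZFC


ZFC=3, PRA=1, Pi^1_1-CA_0=2


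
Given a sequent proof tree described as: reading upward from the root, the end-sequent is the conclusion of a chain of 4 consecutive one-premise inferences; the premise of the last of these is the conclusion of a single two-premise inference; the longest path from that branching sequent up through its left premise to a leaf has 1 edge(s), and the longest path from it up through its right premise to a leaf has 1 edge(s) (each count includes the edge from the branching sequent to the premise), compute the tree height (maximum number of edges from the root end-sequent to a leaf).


Longest path through the left premise: 1 edges (measured from the branching sequent)
Longest path through the right premise: 1 edges
Height of the subtree rooted at the branching sequent: max(1, 1) = 1
The branching sequent sits 4 edges above the root (the chain of one-premise inferences), so height = 1 + 4 = 5

5


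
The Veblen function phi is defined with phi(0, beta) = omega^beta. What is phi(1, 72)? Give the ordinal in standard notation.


phi(1, 72):
phi(1, beta) = epsilon_beta (the beta-th epsilon number).
phi(1, 72) = epsilon_72

epsilon_72


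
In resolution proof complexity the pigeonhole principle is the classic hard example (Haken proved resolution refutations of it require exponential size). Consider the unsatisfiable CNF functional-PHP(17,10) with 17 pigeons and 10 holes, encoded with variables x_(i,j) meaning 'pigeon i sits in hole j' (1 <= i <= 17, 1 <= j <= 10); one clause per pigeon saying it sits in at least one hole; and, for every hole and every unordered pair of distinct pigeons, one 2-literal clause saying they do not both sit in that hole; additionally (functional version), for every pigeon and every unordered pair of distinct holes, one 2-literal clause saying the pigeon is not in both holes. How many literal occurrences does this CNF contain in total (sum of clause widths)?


functional-PHP(17,10): 17 pigeons, 10 holes, 17*10 = 170 variables.
- pigeon clauses: one per pigeon -> 17 clauses of width 10 -> 170 literals
- hole clauses: 10 holes * C(17,2) = 10 * 136 -> 1360 clauses of width 2 -> 2720 literals
- functional clauses: 17 pigeons * C(10,2) = 17 * 45 -> 765 clauses of width 2 -> 1530 literals
Total literal occurrences = 170 + 2720 + 1530 = 4420

4420


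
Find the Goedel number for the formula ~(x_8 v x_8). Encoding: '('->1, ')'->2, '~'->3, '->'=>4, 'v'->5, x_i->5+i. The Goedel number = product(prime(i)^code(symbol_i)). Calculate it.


Formula: ~(x_8 v x_8)
Symbol codes: [3, 1, 13, 5, 13, 2]
Primes: [2, 3, 5, 7, 11, 13]
p_1^3 = 2^3 = 8
p_2^1 = 3^1 = 3
p_3^13 = 5^13 = 1220703125
p_4^5 = 7^5 = 16807
p_5^13 = 11^13 = 34522712143931
p_6^2 = 13^2 = 169
Product = 2872784902954545866396484375000

2872784902954545866396484375000


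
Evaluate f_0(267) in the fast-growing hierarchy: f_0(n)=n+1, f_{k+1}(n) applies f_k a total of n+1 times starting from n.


f_0(267) = 267 + 1 = 268

268


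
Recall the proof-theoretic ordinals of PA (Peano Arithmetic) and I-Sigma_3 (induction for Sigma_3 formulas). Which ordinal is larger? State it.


Proof-theoretic ordinal of PA (Peano Arithmetic): epsilon_0
Proof-theoretic ordinal of I-Sigma_3 (induction for Sigma_3 formulas): omega^(omega^(omega^omega))
Comparing: omega^(omega^(omega^omega)) < epsilon_0.
The larger ordinal is epsilon_0 (from PA (Peano Arithmetic)).

epsilon_0


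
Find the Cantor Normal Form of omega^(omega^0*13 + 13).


omega^(omega^0*13 + 13):
omega^0 = 1, so the exponent is 13 + 13 = 26 (finite ordinal addition).
Result = omega^26, already a single CNF term.

omega^26


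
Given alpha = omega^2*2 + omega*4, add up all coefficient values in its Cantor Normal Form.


CNF: omega^2*2 + omega*4
Coefficients: 2 + 4 = 6

6


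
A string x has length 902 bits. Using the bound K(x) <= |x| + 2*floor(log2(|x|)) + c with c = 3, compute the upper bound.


floor(log2(902)) = 9
2 * 9 = 18
K(x) <= 902 + 18 + 3 = 923

923


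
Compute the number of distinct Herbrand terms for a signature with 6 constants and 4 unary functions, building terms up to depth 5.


Herbrand terms by depth:
Depth 0: 6 constants
Depth 1: 24 new terms (running total: 30)
Depth 2: 96 new terms (running total: 126)
Depth 3: 384 new terms (running total: 510)
Depth 4: 1536 new terms (running total: 2046)
Depth 5: 6144 new terms (running total: 8190)
Total distinct ground terms = 8190

8190


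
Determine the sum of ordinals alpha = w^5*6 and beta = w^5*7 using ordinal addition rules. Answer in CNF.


Ordinal addition w^5*6 + w^5*7:
Both terms have the same exponent 5.
w^e*c + w^e*d = w^e*(c+d).
Result = w^5*(6+7) = w^5*13

w^5*13


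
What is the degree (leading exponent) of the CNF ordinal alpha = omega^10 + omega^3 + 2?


CNF: omega^10 + omega^3 + 2
The leading term is omega^10, which has exponent 10.

10


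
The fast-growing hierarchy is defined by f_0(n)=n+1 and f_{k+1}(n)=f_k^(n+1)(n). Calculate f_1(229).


f_1(229) = f_0^230(229)
f_0 adds 1 each time, applied 230 times.
f_1(229) = 229 + 230 = 459

459


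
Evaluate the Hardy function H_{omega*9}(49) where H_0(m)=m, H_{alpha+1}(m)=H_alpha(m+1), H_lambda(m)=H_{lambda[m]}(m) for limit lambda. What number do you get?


H_{omega*9}(49):
For the Hardy hierarchy, H_{omega*k}(n) = 2^k * n.
2^9 = 512.
512 * 49 = 25088

25088


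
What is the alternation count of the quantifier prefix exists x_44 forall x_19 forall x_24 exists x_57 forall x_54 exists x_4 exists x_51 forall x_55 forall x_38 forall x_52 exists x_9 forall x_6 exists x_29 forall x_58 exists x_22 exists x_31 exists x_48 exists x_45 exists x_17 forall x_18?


Walk the prefix and count type changes:
  position 1: exists -> forall <-- alternation
  position 2: forall -> forall
  position 3: forall -> exists <-- alternation
  position 4: exists -> forall <-- alternation
  position 5: forall -> exists <-- alternation
  position 6: exists -> exists
  position 7: exists -> forall <-- alternation
  position 8: forall -> forall
  position 9: forall -> forall
  position 10: forall -> exists <-- alternation
  position 11: exists -> forall <-- alternation
  position 12: forall -> exists <-- alternation
  position 13: exists -> forall <-- alternation
  position 14: forall -> exists <-- alternation
  position 15: exists -> exists
  position 16: exists -> exists
  position 17: exists -> exists
  position 18: exists -> exists
  position 19: exists -> forall <-- alternation
Total alternations = 11

11
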